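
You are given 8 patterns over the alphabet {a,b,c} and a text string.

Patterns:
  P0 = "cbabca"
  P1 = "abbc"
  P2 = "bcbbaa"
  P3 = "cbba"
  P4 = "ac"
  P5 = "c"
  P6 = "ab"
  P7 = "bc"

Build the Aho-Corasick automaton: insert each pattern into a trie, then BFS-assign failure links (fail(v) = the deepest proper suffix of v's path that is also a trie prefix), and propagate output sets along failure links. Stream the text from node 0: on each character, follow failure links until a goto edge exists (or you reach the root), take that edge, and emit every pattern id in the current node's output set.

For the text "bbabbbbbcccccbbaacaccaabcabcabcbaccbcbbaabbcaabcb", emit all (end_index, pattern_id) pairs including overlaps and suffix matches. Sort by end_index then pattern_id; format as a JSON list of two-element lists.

Build:
Trie nodes:
  n0 'ε': a→7 b→11 c→1
  n1 'c': b→2  [P5 ends]
  n2 'cb': a→3 b→17
  n3 'cba': b→4
  n4 'cbab': c→5
  n5 'cbabc': a→6
  n6 'cbabca': ·  [P0 ends]
  n7 'a': b→8 c→19
  n8 'ab': b→9  [P6 ends]
  n9 'abb': c→10
  n10 'abbc': ·  [P1 ends]
  n11 'b': c→12
  n12 'bc': b→13  [P7 ends]
  n13 'bcb': b→14
  n14 'bcbb': a→15
  n15 'bcbba': a→16
  n16 'bcbbaa': ·  [P2 ends]
  n17 'cbb': a→18
  n18 'cbba': ·  [P3 ends]
  n19 'ac': ·  [P4 ends]

Failure links (BFS by depth):
  fail(1) 'c': from fail(0)=0 chase 'c': 0 ⇒ 0;  out={5}∪out(0)={5}
  fail(7) 'a': from fail(0)=0 chase 'a': 0 ⇒ 0;  out=∅∪out(0)=∅
  fail(11) 'b': from fail(0)=0 chase 'b': 0 ⇒ 0;  out=∅∪out(0)=∅
  fail(2) 'cb': from fail(1)=0 chase 'b': 0 ⇒ 11;  out=∅∪out(11)=∅
  fail(8) 'ab': from fail(7)=0 chase 'b': 0 ⇒ 11;  out={6}∪out(11)={6}
  fail(12) 'bc': from fail(11)=0 chase 'c': 0 ⇒ 1;  out={7}∪out(1)={5,7}
  fail(19) 'ac': from fail(7)=0 chase 'c': 0 ⇒ 1;  out={4}∪out(1)={4,5}
  fail(3) 'cba': from fail(2)=11 chase 'a': 11→0 ⇒ 7;  out=∅∪out(7)=∅
  fail(9) 'abb': from fail(8)=11 chase 'b': 11→0 ⇒ 11;  out=∅∪out(11)=∅
  fail(13) 'bcb': from fail(12)=1 chase 'b': 1 ⇒ 2;  out=∅∪out(2)=∅
  fail(17) 'cbb': from fail(2)=11 chase 'b': 11→0 ⇒ 11;  out=∅∪out(11)=∅
  fail(4) 'cbab': from fail(3)=7 chase 'b': 7 ⇒ 8;  out=∅∪out(8)={6}
  fail(10) 'abbc': from fail(9)=11 chase 'c': 11 ⇒ 12;  out={1}∪out(12)={1,5,7}
  fail(14) 'bcbb': from fail(13)=2 chase 'b': 2 ⇒ 17;  out=∅∪out(17)=∅
  fail(18) 'cbba': from fail(17)=11 chase 'a': 11→0 ⇒ 7;  out={3}∪out(7)={3}
  fail(5) 'cbabc': from fail(4)=8 chase 'c': 8→11 ⇒ 12;  out=∅∪out(12)={5,7}
  fail(15) 'bcbba': from fail(14)=17 chase 'a': 17 ⇒ 18;  out=∅∪out(18)={3}
  fail(6) 'cbabca': from fail(5)=12 chase 'a': 12→1→0 ⇒ 7;  out={0}∪out(7)={0}
  fail(16) 'bcbbaa': from fail(15)=18 chase 'a': 18→7→0 ⇒ 7;  out={2}∪out(7)={2}

Run:
i=0 'b': node 0→11
i=1 'b': node 11→11 (via fail)
i=2 'a': node 11→7 (via fail)
i=3 'b': node 7→8  ** P6@[2:3]
i=4 'b': node 8→9
i=5 'b': node 9→11 (via fail)
i=6 'b': node 11→11 (via fail)
i=7 'b': node 11→11 (via fail)
i=8 'c': node 11→12  ** P5@[8:8],P7@[7:8]
i=9 'c': node 12→1 (via fail)  ** P5@[9:9]
i=10 'c': node 1→1 (via fail)  ** P5@[10:10]
i=11 'c': node 1→1 (via fail)  ** P5@[11:11]
i=12 'c': node 1→1 (via fail)  ** P5@[12:12]
i=13 'b': node 1→2
i=14 'b': node 2→17
i=15 'a': node 17→18  ** P3@[12:15]
i=16 'a': node 18→7 (via fail)
i=17 'c': node 7→19  ** P4@[16:17],P5@[17:17]
i=18 'a': node 19→7 (via fail)
i=19 'c': node 7→19  ** P4@[18:19],P5@[19:19]
i=20 'c': node 19→1 (via fail)  ** P5@[20:20]
i=21 'a': node 1→7 (via fail)
i=22 'a': node 7→7 (via fail)
i=23 'b': node 7→8  ** P6@[22:23]
i=24 'c': node 8→12 (via fail)  ** P5@[24:24],P7@[23:24]
i=25 'a': node 12→7 (via fail)
i=26 'b': node 7→8  ** P6@[25:26]
i=27 'c': node 8→12 (via fail)  ** P5@[27:27],P7@[26:27]
i=28 'a': node 12→7 (via fail)
i=29 'b': node 7→8  ** P6@[28:29]
i=30 'c': node 8→12 (via fail)  ** P5@[30:30],P7@[29:30]
i=31 'b': node 12→13
i=32 'a': node 13→3 (via fail)
i=33 'c': node 3→19 (via fail)  ** P4@[32:33],P5@[33:33]
i=34 'c': node 19→1 (via fail)  ** P5@[34:34]
i=35 'b': node 1→2
i=36 'c': node 2→12 (via fail)  ** P5@[36:36],P7@[35:36]
i=37 'b': node 12→13
i=38 'b': node 13→14
i=39 'a': node 14→15  ** P3@[36:39]
i=40 'a': node 15→16  ** P2@[35:40]
i=41 'b': node 16→8 (via fail)  ** P6@[40:41]
i=42 'b': node 8→9
i=43 'c': node 9→10  ** P1@[40:43],P5@[43:43],P7@[42:43]
i=44 'a': node 10→7 (via fail)
i=45 'a': node 7→7 (via fail)
i=46 'b': node 7→8  ** P6@[45:46]
i=47 'c': node 8→12 (via fail)  ** P5@[47:47],P7@[46:47]
i=48 'b': node 12→13

Matches: [[3,6],[8,5],[8,7],[9,5],[10,5],[11,5],[12,5],[15,3],[17,4],[17,5],[19,4],[19,5],[20,5],[23,6],[24,5],[24,7],[26,6],[27,5],[27,7],[29,6],[30,5],[30,7],[33,4],[33,5],[34,5],[36,5],[36,7],[39,3],[40,2],[41,6],[43,1],[43,5],[43,7],[46,6],[47,5],[47,7]]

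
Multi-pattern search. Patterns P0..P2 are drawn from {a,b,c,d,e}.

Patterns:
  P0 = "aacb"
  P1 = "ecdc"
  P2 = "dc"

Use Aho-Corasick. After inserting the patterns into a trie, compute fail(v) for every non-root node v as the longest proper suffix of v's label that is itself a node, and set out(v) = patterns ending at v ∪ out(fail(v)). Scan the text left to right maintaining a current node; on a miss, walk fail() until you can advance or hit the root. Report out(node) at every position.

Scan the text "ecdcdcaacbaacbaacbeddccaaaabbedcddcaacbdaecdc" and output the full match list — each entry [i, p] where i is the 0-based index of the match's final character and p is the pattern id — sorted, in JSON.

Build automaton:
Trie (insert patterns):
  0='ε' goto a→1 d→9 e→5
  1='a' goto a→2
  2='aa' goto c→3
  3='aac' goto b→4
  4='aacb' goto ·  [P0 ends]
  5='e' goto c→6
  6='ec' goto d→7
  7='ecd' goto c→8
  8='ecdc' goto ·  [P1 ends]
  9='d' goto c→10
  10='dc' goto ·  [P2 ends]

Failure links (BFS by depth):
  fail(1) 'a': from fail(0)=0 chase 'a': 0 ⇒ 0;  out=∅∪out(0)=∅
  fail(5) 'e': from fail(0)=0 chase 'e': 0 ⇒ 0;  out=∅∪out(0)=∅
  fail(9) 'd': from fail(0)=0 chase 'd': 0 ⇒ 0;  out=∅∪out(0)=∅
  fail(2) 'aa': from fail(1)=0 chase 'a': 0 ⇒ 1;  out=∅∪out(1)=∅
  fail(6) 'ec': from fail(5)=0 chase 'c': 0 ⇒ 0;  out=∅∪out(0)=∅
  fail(10) 'dc': from fail(9)=0 chase 'c': 0 ⇒ 0;  out={2}∪out(0)={2}
  fail(3) 'aac': from fail(2)=1 chase 'c': 1→0 ⇒ 0;  out=∅∪out(0)=∅
  fail(7) 'ecd': from fail(6)=0 chase 'd': 0 ⇒ 9;  out=∅∪out(9)=∅
  fail(4) 'aacb': from fail(3)=0 chase 'b': 0 ⇒ 0;  out={0}∪out(0)={0}
  fail(8) 'ecdc': from fail(7)=9 chase 'c': 9 ⇒ 10;  out={1}∪out(10)={1,2}

Run:
[0] read 'e'  n0⇒n5
[1] read 'c'  n5⇒n6
[2] read 'd'  n6⇒n7
[3] read 'c'  n7⇒n8  ** P1@[0:3],P2@[2:3]
[4] read 'd'  n8⇒n9 (fail-walked)
[5] read 'c'  n9⇒n10  ** P2@[4:5]
[6] read 'a'  n10⇒n1 (fail-walked)
[7] read 'a'  n1⇒n2
[8] read 'c'  n2⇒n3
[9] read 'b'  n3⇒n4  ** P0@[6:9]
[10] read 'a'  n4⇒n1 (fail-walked)
[11] read 'a'  n1⇒n2
[12] read 'c'  n2⇒n3
[13] read 'b'  n3⇒n4  ** P0@[10:13]
[14] read 'a'  n4⇒n1 (fail-walked)
[15] read 'a'  n1⇒n2
[16] read 'c'  n2⇒n3
[17] read 'b'  n3⇒n4  ** P0@[14:17]
[18] read 'e'  n4⇒n5 (fail-walked)
[19] read 'd'  n5⇒n9 (fail-walked)
[20] read 'd'  n9⇒n9 (fail-walked)
[21] read 'c'  n9⇒n10  ** P2@[20:21]
[22] read 'c'  n10⇒n0 (fail-walked)
[23] read 'a'  n0⇒n1
[24] read 'a'  n1⇒n2
[25] read 'a'  n2⇒n2 (fail-walked)
[26] read 'a'  n2⇒n2 (fail-walked)
[27] read 'b'  n2⇒n0 (fail-walked)
[28] read 'b'  n0⇒n0
[29] read 'e'  n0⇒n5
[30] read 'd'  n5⇒n9 (fail-walked)
[31] read 'c'  n9⇒n10  ** P2@[30:31]
[32] read 'd'  n10⇒n9 (fail-walked)
[33] read 'd'  n9⇒n9 (fail-walked)
[34] read 'c'  n9⇒n10  ** P2@[33:34]
[35] read 'a'  n10⇒n1 (fail-walked)
[36] read 'a'  n1⇒n2
[37] read 'c'  n2⇒n3
[38] read 'b'  n3⇒n4  ** P0@[35:38]
[39] read 'd'  n4⇒n9 (fail-walked)
[40] read 'a'  n9⇒n1 (fail-walked)
[41] read 'e'  n1⇒n5 (fail-walked)
[42] read 'c'  n5⇒n6
[43] read 'd'  n6⇒n7
[44] read 'c'  n7⇒n8  ** P1@[41:44],P2@[43:44]

Matches: [[3,1],[3,2],[5,2],[9,0],[13,0],[17,0],[21,2],[31,2],[34,2],[38,0],[44,1],[44,2]]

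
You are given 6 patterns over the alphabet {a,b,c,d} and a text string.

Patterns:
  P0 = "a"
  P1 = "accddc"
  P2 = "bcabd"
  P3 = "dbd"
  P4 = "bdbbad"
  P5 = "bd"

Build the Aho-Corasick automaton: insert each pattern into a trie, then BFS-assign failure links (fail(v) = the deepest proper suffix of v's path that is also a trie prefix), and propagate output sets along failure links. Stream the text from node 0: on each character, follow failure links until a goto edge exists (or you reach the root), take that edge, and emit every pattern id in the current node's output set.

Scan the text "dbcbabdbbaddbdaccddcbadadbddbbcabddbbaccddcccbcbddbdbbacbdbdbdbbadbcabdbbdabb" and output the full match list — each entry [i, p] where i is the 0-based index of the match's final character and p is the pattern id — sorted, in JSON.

Construct AC machine:
Trie nodes:
  n0 'ε': a→1 b→7 d→12
  n1 'a': c→2  ←P0
  n2 'ac': c→3
  n3 'acc': d→4
  n4 'accd': d→5
  n5 'accdd': c→6
  n6 'accddc': ·  ←P1
  n7 'b': c→8 d→15
  n8 'bc': a→9
  n9 'bca': b→10
  n10 'bcab': d→11
  n11 'bcabd': ·  ←P2
  n12 'd': b→13
  n13 'db': d→14
  n14 'dbd': ·  ←P3
  n15 'bd': b→16  ←P5
  n16 'bdb': b→17
  n17 'bdbb': a→18
  n18 'bdbba': d→19
  n19 'bdbbad': ·  ←P4

BFS fail/out derivation:
  fail(1) 'a': from fail(0)=0 chase 'a': 0 ⇒ 0;  out={0}∪out(0)={0}
  fail(7) 'b': from fail(0)=0 chase 'b': 0 ⇒ 0;  out=∅∪out(0)=∅
  fail(12) 'd': from fail(0)=0 chase 'd': 0 ⇒ 0;  out=∅∪out(0)=∅
  fail(2) 'ac': from fail(1)=0 chase 'c': 0 ⇒ 0;  out=∅∪out(0)=∅
  fail(8) 'bc': from fail(7)=0 chase 'c': 0 ⇒ 0;  out=∅∪out(0)=∅
  fail(13) 'db': from fail(12)=0 chase 'b': 0 ⇒ 7;  out=∅∪out(7)=∅
  fail(15) 'bd': from fail(7)=0 chase 'd': 0 ⇒ 12;  out={5}∪out(12)={5}
  fail(3) 'acc': from fail(2)=0 chase 'c': 0 ⇒ 0;  out=∅∪out(0)=∅
  fail(9) 'bca': from fail(8)=0 chase 'a': 0 ⇒ 1;  out=∅∪out(1)={0}
  fail(14) 'dbd': from fail(13)=7 chase 'd': 7 ⇒ 15;  out={3}∪out(15)={3,5}
  fail(16) 'bdb': from fail(15)=12 chase 'b': 12 ⇒ 13;  out=∅∪out(13)=∅
  fail(4) 'accd': from fail(3)=0 chase 'd': 0 ⇒ 12;  out=∅∪out(12)=∅
  fail(10) 'bcab': from fail(9)=1 chase 'b': 1→0 ⇒ 7;  out=∅∪out(7)=∅
  fail(17) 'bdbb': from fail(16)=13 chase 'b': 13→7→0 ⇒ 7;  out=∅∪out(7)=∅
  fail(5) 'accdd': from fail(4)=12 chase 'd': 12→0 ⇒ 12;  out=∅∪out(12)=∅
  fail(11) 'bcabd': from fail(10)=7 chase 'd': 7 ⇒ 15;  out={2}∪out(15)={2,5}
  fail(18) 'bdbba': from fail(17)=7 chase 'a': 7→0 ⇒ 1;  out=∅∪out(1)={0}
  fail(6) 'accddc': from fail(5)=12 chase 'c': 12→0 ⇒ 0;  out={1}∪out(0)={1}
  fail(19) 'bdbbad': from fail(18)=1 chase 'd': 1→0 ⇒ 12;  out={4}∪out(12)={4}

Scan:
[0] read 'd'  n0⇒n12
[1] read 'b'  n12⇒n13
[2] read 'c'  n13⇒n8 ·f
[3] read 'b'  n8⇒n7 ·f
[4] read 'a'  n7⇒n1 ·f  emit P0@[4:4]
[5] read 'b'  n1⇒n7 ·f
[6] read 'd'  n7⇒n15  emit P5@[5:6]
[7] read 'b'  n15⇒n16
[8] read 'b'  n16⇒n17
[9] read 'a'  n17⇒n18  emit P0@[9:9]
[10] read 'd'  n18⇒n19  emit P4@[5:10]
[11] read 'd'  n19⇒n12 ·f
[12] read 'b'  n12⇒n13
[13] read 'd'  n13⇒n14  emit P3@[11:13],P5@[12:13]
[14] read 'a'  n14⇒n1 ·f  emit P0@[14:14]
[15] read 'c'  n1⇒n2
[16] read 'c'  n2⇒n3
[17] read 'd'  n3⇒n4
[18] read 'd'  n4⇒n5
[19] read 'c'  n5⇒n6  emit P1@[14:19]
[20] read 'b'  n6⇒n7 ·f
[21] read 'a'  n7⇒n1 ·f  emit P0@[21:21]
[22] read 'd'  n1⇒n12 ·f
[23] read 'a'  n12⇒n1 ·f  emit P0@[23:23]
[24] read 'd'  n1⇒n12 ·f
[25] read 'b'  n12⇒n13
[26] read 'd'  n13⇒n14  emit P3@[24:26],P5@[25:26]
[27] read 'd'  n14⇒n12 ·f
[28] read 'b'  n12⇒n13
[29] read 'b'  n13⇒n7 ·f
[30] read 'c'  n7⇒n8
[31] read 'a'  n8⇒n9  emit P0@[31:31]
[32] read 'b'  n9⇒n10
[33] read 'd'  n10⇒n11  emit P2@[29:33],P5@[32:33]
[34] read 'd'  n11⇒n12 ·f
[35] read 'b'  n12⇒n13
[36] read 'b'  n13⇒n7 ·f
[37] read 'a'  n7⇒n1 ·f  emit P0@[37:37]
[38] read 'c'  n1⇒n2
[39] read 'c'  n2⇒n3
[40] read 'd'  n3⇒n4
[41] read 'd'  n4⇒n5
[42] read 'c'  n5⇒n6  emit P1@[37:42]
[43] read 'c'  n6⇒n0 ·f
[44] read 'c'  n0⇒n0
[45] read 'b'  n0⇒n7
[46] read 'c'  n7⇒n8
[47] read 'b'  n8⇒n7 ·f
[48] read 'd'  n7⇒n15  emit P5@[47:48]
[49] read 'd'  n15⇒n12 ·f
[50] read 'b'  n12⇒n13
[51] read 'd'  n13⇒n14  emit P3@[49:51],P5@[50:51]
[52] read 'b'  n14⇒n16 ·f
[53] read 'b'  n16⇒n17
[54] read 'a'  n17⇒n18  emit P0@[54:54]
[55] read 'c'  n18⇒n2 ·f
[56] read 'b'  n2⇒n7 ·f
[57] read 'd'  n7⇒n15  emit P5@[56:57]
[58] read 'b'  n15⇒n16
[59] read 'd'  n16⇒n14 ·f  emit P3@[57:59],P5@[58:59]
[60] read 'b'  n14⇒n16 ·f
[61] read 'd'  n16⇒n14 ·f  emit P3@[59:61],P5@[60:61]
[62] read 'b'  n14⇒n16 ·f
[63] read 'b'  n16⇒n17
[64] read 'a'  n17⇒n18  emit P0@[64:64]
[65] read 'd'  n18⇒n19  emit P4@[60:65]
[66] read 'b'  n19⇒n13 ·f
[67] read 'c'  n13⇒n8 ·f
[68] read 'a'  n8⇒n9  emit P0@[68:68]
[69] read 'b'  n9⇒n10
[70] read 'd'  n10⇒n11  emit P2@[66:70],P5@[69:70]
[71] read 'b'  n11⇒n16 ·f
[72] read 'b'  n16⇒n17
[73] read 'd'  n17⇒n15 ·f  emit P5@[72:73]
[74] read 'a'  n15⇒n1 ·f  emit P0@[74:74]
[75] read 'b'  n1⇒n7 ·f
[76] read 'b'  n7⇒n7 ·f

All matches (sorted): [[4,0],[6,5],[9,0],[10,4],[13,3],[13,5],[14,0],[19,1],[21,0],[23,0],[26,3],[26,5],[31,0],[33,2],[33,5],[37,0],[42,1],[48,5],[51,3],[51,5],[54,0],[57,5],[59,3],[59,5],[61,3],[61,5],[64,0],[65,4],[68,0],[70,2],[70,5],[73,5],[74,0]]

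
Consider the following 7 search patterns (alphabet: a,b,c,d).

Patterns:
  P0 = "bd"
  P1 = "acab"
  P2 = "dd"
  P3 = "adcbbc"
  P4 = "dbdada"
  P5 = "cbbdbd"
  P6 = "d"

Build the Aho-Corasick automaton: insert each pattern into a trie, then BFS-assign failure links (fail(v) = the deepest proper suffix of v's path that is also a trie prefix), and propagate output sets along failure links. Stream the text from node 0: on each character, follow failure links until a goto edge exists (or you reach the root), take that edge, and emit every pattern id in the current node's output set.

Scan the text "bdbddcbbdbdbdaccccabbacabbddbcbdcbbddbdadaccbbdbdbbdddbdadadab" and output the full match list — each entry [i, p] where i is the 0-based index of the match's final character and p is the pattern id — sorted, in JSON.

Build:
Trie nodes:
  n0 'ε': a→3 b→1 c→19 d→7
  n1 'b': d→2
  n2 'bd': ·  ←P0
  n3 'a': c→4 d→9
  n4 'ac': a→5
  n5 'aca': b→6
  n6 'acab': ·  ←P1
  n7 'd': b→14 d→8  ←P6
  n8 'dd': ·  ←P2
  n9 'ad': c→10
  n10 'adc': b→11
  n11 'adcb': b→12
  n12 'adcbb': c→13
  n13 'adcbbc': ·  ←P3
  n14 'db': d→15
  n15 'dbd': a→16
  n16 'dbda': d→17
  n17 'dbdad': a→18
  n18 'dbdada': ·  ←P4
  n19 'c': b→20
  n20 'cb': b→21
  n21 'cbb': d→22
  n22 'cbbd': b→23
  n23 'cbbdb': d→24
  n24 'cbbdbd': ·  ←P5

Failure links (BFS by depth):
  n1('b'): parent n0 fail=0; on 'b' 0 → fail=0;  out ∅∪∅=∅
  n3('a'): parent n0 fail=0; on 'a' 0 → fail=0;  out ∅∪∅=∅
  n7('d'): parent n0 fail=0; on 'd' 0 → fail=0;  out {6}∪∅={6}
  n19('c'): parent n0 fail=0; on 'c' 0 → fail=0;  out ∅∪∅=∅
  n2('bd'): parent n1 fail=0; on 'd' 0 → fail=7;  out {0}∪{6}={0,6}
  n4('ac'): parent n3 fail=0; on 'c' 0 → fail=19;  out ∅∪∅=∅
  n8('dd'): parent n7 fail=0; on 'd' 0 → fail=7;  out {2}∪{6}={2,6}
  n9('ad'): parent n3 fail=0; on 'd' 0 → fail=7;  out ∅∪{6}={6}
  n14('db'): parent n7 fail=0; on 'b' 0 → fail=1;  out ∅∪∅=∅
  n20('cb'): parent n19 fail=0; on 'b' 0 → fail=1;  out ∅∪∅=∅
  n5('aca'): parent n4 fail=19; on 'a' 19→0 → fail=3;  out ∅∪∅=∅
  n10('adc'): parent n9 fail=7; on 'c' 7→0 → fail=19;  out ∅∪∅=∅
  n15('dbd'): parent n14 fail=1; on 'd' 1 → fail=2;  out ∅∪{0,6}={0,6}
  n21('cbb'): parent n20 fail=1; on 'b' 1→0 → fail=1;  out ∅∪∅=∅
  n6('acab'): parent n5 fail=3; on 'b' 3→0 → fail=1;  out {1}∪∅={1}
  n11('adcb'): parent n10 fail=19; on 'b' 19 → fail=20;  out ∅∪∅=∅
  n16('dbda'): parent n15 fail=2; on 'a' 2→7→0 → fail=3;  out ∅∪∅=∅
  n22('cbbd'): parent n21 fail=1; on 'd' 1 → fail=2;  out ∅∪{0,6}={0,6}
  n12('adcbb'): parent n11 fail=20; on 'b' 20 → fail=21;  out ∅∪∅=∅
  n17('dbdad'): parent n16 fail=3; on 'd' 3 → fail=9;  out ∅∪{6}={6}
  n23('cbbdb'): parent n22 fail=2; on 'b' 2→7 → fail=14;  out ∅∪∅=∅
  n13('adcbbc'): parent n12 fail=21; on 'c' 21→1→0 → fail=19;  out {3}∪∅={3}
  n18('dbdada'): parent n17 fail=9; on 'a' 9→7→0 → fail=3;  out {4}∪∅={4}
  n24('cbbdbd'): parent n23 fail=14; on 'd' 14 → fail=15;  out {5}∪{0,6}={0,5,6}

Text stream:
[0] read 'b'  n0⇒n1
[1] read 'd'  n1⇒n2  emit P0@[0:1],P6@[1:1]
[2] read 'b'  n2⇒n14 (fail-walked)
[3] read 'd'  n14⇒n15  emit P0@[2:3],P6@[3:3]
[4] read 'd'  n15⇒n8 (fail-walked)  emit P2@[3:4],P6@[4:4]
[5] read 'c'  n8⇒n19 (fail-walked)
[6] read 'b'  n19⇒n20
[7] read 'b'  n20⇒n21
[8] read 'd'  n21⇒n22  emit P0@[7:8],P6@[8:8]
[9] read 'b'  n22⇒n23
[10] read 'd'  n23⇒n24  emit P0@[9:10],P5@[5:10],P6@[10:10]
[11] read 'b'  n24⇒n14 (fail-walked)
[12] read 'd'  n14⇒n15  emit P0@[11:12],P6@[12:12]
[13] read 'a'  n15⇒n16
[14] read 'c'  n16⇒n4 (fail-walked)
[15] read 'c'  n4⇒n19 (fail-walked)
[16] read 'c'  n19⇒n19 (fail-walked)
[17] read 'c'  n19⇒n19 (fail-walked)
[18] read 'a'  n19⇒n3 (fail-walked)
[19] read 'b'  n3⇒n1 (fail-walked)
[20] read 'b'  n1⇒n1 (fail-walked)
[21] read 'a'  n1⇒n3 (fail-walked)
[22] read 'c'  n3⇒n4
[23] read 'a'  n4⇒n5
[24] read 'b'  n5⇒n6  emit P1@[21:24]
[25] read 'b'  n6⇒n1 (fail-walked)
[26] read 'd'  n1⇒n2  emit P0@[25:26],P6@[26:26]
[27] read 'd'  n2⇒n8 (fail-walked)  emit P2@[26:27],P6@[27:27]
[28] read 'b'  n8⇒n14 (fail-walked)
[29] read 'c'  n14⇒n19 (fail-walked)
[30] read 'b'  n19⇒n20
[31] read 'd'  n20⇒n2 (fail-walked)  emit P0@[30:31],P6@[31:31]
[32] read 'c'  n2⇒n19 (fail-walked)
[33] read 'b'  n19⇒n20
[34] read 'b'  n20⇒n21
[35] read 'd'  n21⇒n22  emit P0@[34:35],P6@[35:35]
[36] read 'd'  n22⇒n8 (fail-walked)  emit P2@[35:36],P6@[36:36]
[37] read 'b'  n8⇒n14 (fail-walked)
[38] read 'd'  n14⇒n15  emit P0@[37:38],P6@[38:38]
[39] read 'a'  n15⇒n16
[40] read 'd'  n16⇒n17  emit P6@[40:40]
[41] read 'a'  n17⇒n18  emit P4@[36:41]
[42] read 'c'  n18⇒n4 (fail-walked)
[43] read 'c'  n4⇒n19 (fail-walked)
[44] read 'b'  n19⇒n20
[45] read 'b'  n20⇒n21
[46] read 'd'  n21⇒n22  emit P0@[45:46],P6@[46:46]
[47] read 'b'  n22⇒n23
[48] read 'd'  n23⇒n24  emit P0@[47:48],P5@[43:48],P6@[48:48]
[49] read 'b'  n24⇒n14 (fail-walked)
[50] read 'b'  n14⇒n1 (fail-walked)
[51] read 'd'  n1⇒n2  emit P0@[50:51],P6@[51:51]
[52] read 'd'  n2⇒n8 (fail-walked)  emit P2@[51:52],P6@[52:52]
[53] read 'd'  n8⇒n8 (fail-walked)  emit P2@[52:53],P6@[53:53]
[54] read 'b'  n8⇒n14 (fail-walked)
[55] read 'd'  n14⇒n15  emit P0@[54:55],P6@[55:55]
[56] read 'a'  n15⇒n16
[57] read 'd'  n16⇒n17  emit P6@[57:57]
[58] read 'a'  n17⇒n18  emit P4@[53:58]
[59] read 'd'  n18⇒n9 (fail-walked)  emit P6@[59:59]
[60] read 'a'  n9⇒n3 (fail-walked)
[61] read 'b'  n3⇒n1 (fail-walked)

Matches: [[1,0],[1,6],[3,0],[3,6],[4,2],[4,6],[8,0],[8,6],[10,0],[10,5],[10,6],[12,0],[12,6],[24,1],[26,0],[26,6],[27,2],[27,6],[31,0],[31,6],[35,0],[35,6],[36,2],[36,6],[38,0],[38,6],[40,6],[41,4],[46,0],[46,6],[48,0],[48,5],[48,6],[51,0],[51,6],[52,2],[52,6],[53,2],[53,6],[55,0],[55,6],[57,6],[58,4],[59,6]]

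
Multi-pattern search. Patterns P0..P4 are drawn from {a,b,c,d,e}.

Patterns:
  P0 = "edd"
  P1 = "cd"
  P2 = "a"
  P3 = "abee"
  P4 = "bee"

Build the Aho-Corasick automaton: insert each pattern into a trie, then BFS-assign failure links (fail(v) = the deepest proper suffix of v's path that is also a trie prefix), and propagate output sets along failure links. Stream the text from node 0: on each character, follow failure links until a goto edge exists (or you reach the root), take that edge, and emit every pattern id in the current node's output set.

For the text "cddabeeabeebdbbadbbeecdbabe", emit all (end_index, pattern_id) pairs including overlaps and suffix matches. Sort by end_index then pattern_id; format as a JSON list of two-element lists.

Build automaton:
Trie nodes:
  0='ε' goto a→6 b→10 c→4 e→1
  1='e' goto d→2
  2='ed' goto d→3
  3='edd' goto ·  ←P0
  4='c' goto d→5
  5='cd' goto ·  ←P1
  6='a' goto b→7  ←P2
  7='ab' goto e→8
  8='abe' goto e→9
  9='abee' goto ·  ←P3
  10='b' goto e→11
  11='be' goto e→12
  12='bee' goto ·  ←P4

BFS fail/out derivation:
  fail(1) 'e': from fail(0)=0 chase 'e': 0 ⇒ 0;  out=∅∪out(0)=∅
  fail(4) 'c': from fail(0)=0 chase 'c': 0 ⇒ 0;  out=∅∪out(0)=∅
  fail(6) 'a': from fail(0)=0 chase 'a': 0 ⇒ 0;  out={2}∪out(0)={2}
  fail(10) 'b': from fail(0)=0 chase 'b': 0 ⇒ 0;  out=∅∪out(0)=∅
  fail(2) 'ed': from fail(1)=0 chase 'd': 0 ⇒ 0;  out=∅∪out(0)=∅
  fail(5) 'cd': from fail(4)=0 chase 'd': 0 ⇒ 0;  out={1}∪out(0)={1}
  fail(7) 'ab': from fail(6)=0 chase 'b': 0 ⇒ 10;  out=∅∪out(10)=∅
  fail(11) 'be': from fail(10)=0 chase 'e': 0 ⇒ 1;  out=∅∪out(1)=∅
  fail(3) 'edd': from fail(2)=0 chase 'd': 0 ⇒ 0;  out={0}∪out(0)={0}
  fail(8) 'abe': from fail(7)=10 chase 'e': 10 ⇒ 11;  out=∅∪out(11)=∅
  fail(12) 'bee': from fail(11)=1 chase 'e': 1→0 ⇒ 1;  out={4}∪out(1)={4}
  fail(9) 'abee': from fail(8)=11 chase 'e': 11 ⇒ 12;  out={3}∪out(12)={3,4}

Run:
[0] read 'c'  n0⇒n4
[1] read 'd'  n4⇒n5  emit P1@[0:1]
[2] read 'd'  n5⇒n0 (via fail)
[3] read 'a'  n0⇒n6  emit P2@[3:3]
[4] read 'b'  n6⇒n7
[5] read 'e'  n7⇒n8
[6] read 'e'  n8⇒n9  emit P3@[3:6],P4@[4:6]
[7] read 'a'  n9⇒n6 (via fail)  emit P2@[7:7]
[8] read 'b'  n6⇒n7
[9] read 'e'  n7⇒n8
[10] read 'e'  n8⇒n9  emit P3@[7:10],P4@[8:10]
[11] read 'b'  n9⇒n10 (via fail)
[12] read 'd'  n10⇒n0 (via fail)
[13] read 'b'  n0⇒n10
[14] read 'b'  n10⇒n10 (via fail)
[15] read 'a'  n10⇒n6 (via fail)  emit P2@[15:15]
[16] read 'd'  n6⇒n0 (via fail)
[17] read 'b'  n0⇒n10
[18] read 'b'  n10⇒n10 (via fail)
[19] read 'e'  n10⇒n11
[20] read 'e'  n11⇒n12  emit P4@[18:20]
[21] read 'c'  n12⇒n4 (via fail)
[22] read 'd'  n4⇒n5  emit P1@[21:22]
[23] read 'b'  n5⇒n10 (via fail)
[24] read 'a'  n10⇒n6 (via fail)  emit P2@[24:24]
[25] read 'b'  n6⇒n7
[26] read 'e'  n7⇒n8

Matches: [[1,1],[3,2],[6,3],[6,4],[7,2],[10,3],[10,4],[15,2],[20,4],[22,1],[24,2]]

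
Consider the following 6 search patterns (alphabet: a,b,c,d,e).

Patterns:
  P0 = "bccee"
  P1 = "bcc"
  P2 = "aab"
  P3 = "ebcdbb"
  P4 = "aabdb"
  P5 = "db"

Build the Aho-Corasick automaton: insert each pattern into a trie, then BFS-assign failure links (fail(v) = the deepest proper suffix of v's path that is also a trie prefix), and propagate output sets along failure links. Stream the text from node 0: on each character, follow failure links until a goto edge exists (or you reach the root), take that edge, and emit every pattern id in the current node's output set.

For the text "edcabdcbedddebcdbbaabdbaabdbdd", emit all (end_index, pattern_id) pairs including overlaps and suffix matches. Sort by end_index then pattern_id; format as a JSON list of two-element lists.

Construct AC machine:
Trie (insert patterns):
  0='ε' goto a→6 b→1 d→17 e→9
  1='b' goto c→2
  2='bc' goto c→3
  3='bcc' goto e→4  [P1 ends]
  4='bcce' goto e→5
  5='bccee' goto ·  [P0 ends]
  6='a' goto a→7
  7='aa' goto b→8
  8='aab' goto d→15  [P2 ends]
  9='e' goto b→10
  10='eb' goto c→11
  11='ebc' goto d→12
  12='ebcd' goto b→13
  13='ebcdb' goto b→14
  14='ebcdbb' goto ·  [P3 ends]
  15='aabd' goto b→16
  16='aabdb' goto ·  [P4 ends]
  17='d' goto b→18
  18='db' goto ·  [P5 ends]

Failure links (BFS by depth):
  fail(1) 'b': from fail(0)=0 chase 'b': 0 ⇒ 0;  out=∅∪out(0)=∅
  fail(6) 'a': from fail(0)=0 chase 'a': 0 ⇒ 0;  out=∅∪out(0)=∅
  fail(9) 'e': from fail(0)=0 chase 'e': 0 ⇒ 0;  out=∅∪out(0)=∅
  fail(17) 'd': from fail(0)=0 chase 'd': 0 ⇒ 0;  out=∅∪out(0)=∅
  fail(2) 'bc': from fail(1)=0 chase 'c': 0 ⇒ 0;  out=∅∪out(0)=∅
  fail(7) 'aa': from fail(6)=0 chase 'a': 0 ⇒ 6;  out=∅∪out(6)=∅
  fail(10) 'eb': from fail(9)=0 chase 'b': 0 ⇒ 1;  out=∅∪out(1)=∅
  fail(18) 'db': from fail(17)=0 chase 'b': 0 ⇒ 1;  out={5}∪out(1)={5}
  fail(3) 'bcc': from fail(2)=0 chase 'c': 0 ⇒ 0;  out={1}∪out(0)={1}
  fail(8) 'aab': from fail(7)=6 chase 'b': 6→0 ⇒ 1;  out={2}∪out(1)={2}
  fail(11) 'ebc': from fail(10)=1 chase 'c': 1 ⇒ 2;  out=∅∪out(2)=∅
  fail(4) 'bcce': from fail(3)=0 chase 'e': 0 ⇒ 9;  out=∅∪out(9)=∅
  fail(12) 'ebcd': from fail(11)=2 chase 'd': 2→0 ⇒ 17;  out=∅∪out(17)=∅
  fail(15) 'aabd': from fail(8)=1 chase 'd': 1→0 ⇒ 17;  out=∅∪out(17)=∅
  fail(5) 'bccee': from fail(4)=9 chase 'e': 9→0 ⇒ 9;  out={0}∪out(9)={0}
  fail(13) 'ebcdb': from fail(12)=17 chase 'b': 17 ⇒ 18;  out=∅∪out(18)={5}
  fail(16) 'aabdb': from fail(15)=17 chase 'b': 17 ⇒ 18;  out={4}∪out(18)={4,5}
  fail(14) 'ebcdbb': from fail(13)=18 chase 'b': 18→1→0 ⇒ 1;  out={3}∪out(1)={3}

Text stream:
pos 0 'e': at 9
pos 1 'd': at 17 (via fail)
pos 2 'c': at 0 (via fail)
pos 3 'a': at 6
pos 4 'b': at 1 (via fail)
pos 5 'd': at 17 (via fail)
pos 6 'c': at 0 (via fail)
pos 7 'b': at 1
pos 8 'e': at 9 (via fail)
pos 9 'd': at 17 (via fail)
pos 10 'd': at 17 (via fail)
pos 11 'd': at 17 (via fail)
pos 12 'e': at 9 (via fail)
pos 13 'b': at 10
pos 14 'c': at 11
pos 15 'd': at 12
pos 16 'b': at 13  → match P5@[15:16]
pos 17 'b': at 14  → match P3@[12:17]
pos 18 'a': at 6 (via fail)
pos 19 'a': at 7
pos 20 'b': at 8  → match P2@[18:20]
pos 21 'd': at 15
pos 22 'b': at 16  → match P4@[18:22],P5@[21:22]
pos 23 'a': at 6 (via fail)
pos 24 'a': at 7
pos 25 'b': at 8  → match P2@[23:25]
pos 26 'd': at 15
pos 27 'b': at 16  → match P4@[23:27],P5@[26:27]
pos 28 'd': at 17 (via fail)
pos 29 'd': at 17 (via fail)

Matches: [[16,5],[17,3],[20,2],[22,4],[22,5],[25,2],[27,4],[27,5]]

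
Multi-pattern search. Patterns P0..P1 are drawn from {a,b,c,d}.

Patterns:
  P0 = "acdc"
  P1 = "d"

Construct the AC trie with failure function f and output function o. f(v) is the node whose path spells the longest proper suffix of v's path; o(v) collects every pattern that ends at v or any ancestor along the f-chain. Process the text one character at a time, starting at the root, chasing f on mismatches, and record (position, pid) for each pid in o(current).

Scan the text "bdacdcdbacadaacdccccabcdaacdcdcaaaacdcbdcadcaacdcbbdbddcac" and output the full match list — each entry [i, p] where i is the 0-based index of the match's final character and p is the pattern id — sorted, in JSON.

Build automaton:
Trie nodes:
  n0 'ε': a→1 d→5
  n1 'a': c→2
  n2 'ac': d→3
  n3 'acd': c→4
  n4 'acdc': ·  [P0 ends]
  n5 'd': ·  [P1 ends]

Failure links (BFS by depth):
  n1('a'): parent n0 fail=0; on 'a' 0 → fail=0;  out ∅∪∅=∅
  n5('d'): parent n0 fail=0; on 'd' 0 → fail=0;  out {1}∪∅={1}
  n2('ac'): parent n1 fail=0; on 'c' 0 → fail=0;  out ∅∪∅=∅
  n3('acd'): parent n2 fail=0; on 'd' 0 → fail=5;  out ∅∪{1}={1}
  n4('acdc'): parent n3 fail=5; on 'c' 5→0 → fail=0;  out {0}∪∅={0}

Scan:
pos 0 'b': at 0
pos 1 'd': at 5  ** P1@[1:1]
pos 2 'a': at 1 (via fail)
pos 3 'c': at 2
pos 4 'd': at 3  ** P1@[4:4]
pos 5 'c': at 4  ** P0@[2:5]
pos 6 'd': at 5 (via fail)  ** P1@[6:6]
pos 7 'b': at 0 (via fail)
pos 8 'a': at 1
pos 9 'c': at 2
pos 10 'a': at 1 (via fail)
pos 11 'd': at 5 (via fail)  ** P1@[11:11]
pos 12 'a': at 1 (via fail)
pos 13 'a': at 1 (via fail)
pos 14 'c': at 2
pos 15 'd': at 3  ** P1@[15:15]
pos 16 'c': at 4  ** P0@[13:16]
pos 17 'c': at 0 (via fail)
pos 18 'c': at 0
pos 19 'c': at 0
pos 20 'a': at 1
pos 21 'b': at 0 (via fail)
pos 22 'c': at 0
pos 23 'd': at 5  ** P1@[23:23]
pos 24 'a': at 1 (via fail)
pos 25 'a': at 1 (via fail)
pos 26 'c': at 2
pos 27 'd': at 3  ** P1@[27:27]
pos 28 'c': at 4  ** P0@[25:28]
pos 29 'd': at 5 (via fail)  ** P1@[29:29]
pos 30 'c': at 0 (via fail)
pos 31 'a': at 1
pos 32 'a': at 1 (via fail)
pos 33 'a': at 1 (via fail)
pos 34 'a': at 1 (via fail)
pos 35 'c': at 2
pos 36 'd': at 3  ** P1@[36:36]
pos 37 'c': at 4  ** P0@[34:37]
pos 38 'b': at 0 (via fail)
pos 39 'd': at 5  ** P1@[39:39]
pos 40 'c': at 0 (via fail)
pos 41 'a': at 1
pos 42 'd': at 5 (via fail)  ** P1@[42:42]
pos 43 'c': at 0 (via fail)
pos 44 'a': at 1
pos 45 'a': at 1 (via fail)
pos 46 'c': at 2
pos 47 'd': at 3  ** P1@[47:47]
pos 48 'c': at 4  ** P0@[45:48]
pos 49 'b': at 0 (via fail)
pos 50 'b': at 0
pos 51 'd': at 5  ** P1@[51:51]
pos 52 'b': at 0 (via fail)
pos 53 'd': at 5  ** P1@[53:53]
pos 54 'd': at 5 (via fail)  ** P1@[54:54]
pos 55 'c': at 0 (via fail)
pos 56 'a': at 1
pos 57 'c': at 2

Result: [[1,1],[4,1],[5,0],[6,1],[11,1],[15,1],[16,0],[23,1],[27,1],[28,0],[29,1],[36,1],[37,0],[39,1],[42,1],[47,1],[48,0],[51,1],[53,1],[54,1]]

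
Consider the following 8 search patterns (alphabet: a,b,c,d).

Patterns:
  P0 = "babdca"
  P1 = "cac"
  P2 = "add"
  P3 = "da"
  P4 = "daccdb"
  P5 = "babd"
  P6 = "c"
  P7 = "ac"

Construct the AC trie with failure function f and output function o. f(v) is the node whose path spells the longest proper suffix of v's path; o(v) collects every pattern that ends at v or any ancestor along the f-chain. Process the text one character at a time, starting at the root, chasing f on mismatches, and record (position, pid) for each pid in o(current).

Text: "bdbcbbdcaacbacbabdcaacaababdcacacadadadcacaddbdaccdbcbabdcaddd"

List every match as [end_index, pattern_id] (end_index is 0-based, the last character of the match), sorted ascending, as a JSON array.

Build automaton:
Trie (insert patterns):
  n0 'ε': a→10 b→1 c→7 d→13
  n1 'b': a→2
  n2 'ba': b→3
  n3 'bab': d→4
  n4 'babd': c→5  [P5 ends]
  n5 'babdc': a→6
  n6 'babdca': ·  [P0 ends]
  n7 'c': a→8  [P6 ends]
  n8 'ca': c→9
  n9 'cac': ·  [P1 ends]
  n10 'a': c→19 d→11
  n11 'ad': d→12
  n12 'add': ·  [P2 ends]
  n13 'd': a→14
  n14 'da': c→15  [P3 ends]
  n15 'dac': c→16
  n16 'dacc': d→17
  n17 'daccd': b→18
  n18 'daccdb': ·  [P4 ends]
  n19 'ac': ·  [P7 ends]

BFS fail/out derivation:
  n1('b'): parent n0 fail=0; on 'b' 0 → fail=0;  out ∅∪∅=∅
  n7('c'): parent n0 fail=0; on 'c' 0 → fail=0;  out {6}∪∅={6}
  n10('a'): parent n0 fail=0; on 'a' 0 → fail=0;  out ∅∪∅=∅
  n13('d'): parent n0 fail=0; on 'd' 0 → fail=0;  out ∅∪∅=∅
  n2('ba'): parent n1 fail=0; on 'a' 0 → fail=10;  out ∅∪∅=∅
  n8('ca'): parent n7 fail=0; on 'a' 0 → fail=10;  out ∅∪∅=∅
  n11('ad'): parent n10 fail=0; on 'd' 0 → fail=13;  out ∅∪∅=∅
  n14('da'): parent n13 fail=0; on 'a' 0 → fail=10;  out {3}∪∅={3}
  n19('ac'): parent n10 fail=0; on 'c' 0 → fail=7;  out {7}∪{6}={6,7}
  n3('bab'): parent n2 fail=10; on 'b' 10→0 → fail=1;  out ∅∪∅=∅
  n9('cac'): parent n8 fail=10; on 'c' 10 → fail=19;  out {1}∪{6,7}={1,6,7}
  n12('add'): parent n11 fail=13; on 'd' 13→0 → fail=13;  out {2}∪∅={2}
  n15('dac'): parent n14 fail=10; on 'c' 10 → fail=19;  out ∅∪{6,7}={6,7}
  n4('babd'): parent n3 fail=1; on 'd' 1→0 → fail=13;  out {5}∪∅={5}
  n16('dacc'): parent n15 fail=19; on 'c' 19→7→0 → fail=7;  out ∅∪{6}={6}
  n5('babdc'): parent n4 fail=13; on 'c' 13→0 → fail=7;  out ∅∪{6}={6}
  n17('daccd'): parent n16 fail=7; on 'd' 7→0 → fail=13;  out ∅∪∅=∅
  n6('babdca'): parent n5 fail=7; on 'a' 7 → fail=8;  out {0}∪∅={0}
  n18('daccdb'): parent n17 fail=13; on 'b' 13→0 → fail=1;  out {4}∪∅={4}

Scan:
[0] read 'b'  n0⇒n1
[1] read 'd'  n1⇒n13 (fail-walked)
[2] read 'b'  n13⇒n1 (fail-walked)
[3] read 'c'  n1⇒n7 (fail-walked)  → match P6@[3:3]
[4] read 'b'  n7⇒n1 (fail-walked)
[5] read 'b'  n1⇒n1 (fail-walked)
[6] read 'd'  n1⇒n13 (fail-walked)
[7] read 'c'  n13⇒n7 (fail-walked)  → match P6@[7:7]
[8] read 'a'  n7⇒n8
[9] read 'a'  n8⇒n10 (fail-walked)
[10] read 'c'  n10⇒n19  → match P6@[10:10],P7@[9:10]
[11] read 'b'  n19⇒n1 (fail-walked)
[12] read 'a'  n1⇒n2
[13] read 'c'  n2⇒n19 (fail-walked)  → match P6@[13:13],P7@[12:13]
[14] read 'b'  n19⇒n1 (fail-walked)
[15] read 'a'  n1⇒n2
[16] read 'b'  n2⇒n3
[17] read 'd'  n3⇒n4  → match P5@[14:17]
[18] read 'c'  n4⇒n5  → match P6@[18:18]
[19] read 'a'  n5⇒n6  → match P0@[14:19]
[20] read 'a'  n6⇒n10 (fail-walked)
[21] read 'c'  n10⇒n19  → match P6@[21:21],P7@[20:21]
[22] read 'a'  n19⇒n8 (fail-walked)
[23] read 'a'  n8⇒n10 (fail-walked)
[24] read 'b'  n10⇒n1 (fail-walked)
[25] read 'a'  n1⇒n2
[26] read 'b'  n2⇒n3
[27] read 'd'  n3⇒n4  → match P5@[24:27]
[28] read 'c'  n4⇒n5  → match P6@[28:28]
[29] read 'a'  n5⇒n6  → match P0@[24:29]
[30] read 'c'  n6⇒n9 (fail-walked)  → match P1@[28:30],P6@[30:30],P7@[29:30]
[31] read 'a'  n9⇒n8 (fail-walked)
[32] read 'c'  n8⇒n9  → match P1@[30:32],P6@[32:32],P7@[31:32]
[33] read 'a'  n9⇒n8 (fail-walked)
[34] read 'd'  n8⇒n11 (fail-walked)
[35] read 'a'  n11⇒n14 (fail-walked)  → match P3@[34:35]
[36] read 'd'  n14⇒n11 (fail-walked)
[37] read 'a'  n11⇒n14 (fail-walked)  → match P3@[36:37]
[38] read 'd'  n14⇒n11 (fail-walked)
[39] read 'c'  n11⇒n7 (fail-walked)  → match P6@[39:39]
[40] read 'a'  n7⇒n8
[41] read 'c'  n8⇒n9  → match P1@[39:41],P6@[41:41],P7@[40:41]
[42] read 'a'  n9⇒n8 (fail-walked)
[43] read 'd'  n8⇒n11 (fail-walked)
[44] read 'd'  n11⇒n12  → match P2@[42:44]
[45] read 'b'  n12⇒n1 (fail-walked)
[46] read 'd'  n1⇒n13 (fail-walked)
[47] read 'a'  n13⇒n14  → match P3@[46:47]
[48] read 'c'  n14⇒n15  → match P6@[48:48],P7@[47:48]
[49] read 'c'  n15⇒n16  → match P6@[49:49]
[50] read 'd'  n16⇒n17
[51] read 'b'  n17⇒n18  → match P4@[46:51]
[52] read 'c'  n18⇒n7 (fail-walked)  → match P6@[52:52]
[53] read 'b'  n7⇒n1 (fail-walked)
[54] read 'a'  n1⇒n2
[55] read 'b'  n2⇒n3
[56] read 'd'  n3⇒n4  → match P5@[53:56]
[57] read 'c'  n4⇒n5  → match P6@[57:57]
[58] read 'a'  n5⇒n6  → match P0@[53:58]
[59] read 'd'  n6⇒n11 (fail-walked)
[60] read 'd'  n11⇒n12  → match P2@[58:60]
[61] read 'd'  n12⇒n13 (fail-walked)

Matches: [[3,6],[7,6],[10,6],[10,7],[13,6],[13,7],[17,5],[18,6],[19,0],[21,6],[21,7],[27,5],[28,6],[29,0],[30,1],[30,6],[30,7],[32,1],[32,6],[32,7],[35,3],[37,3],[39,6],[41,1],[41,6],[41,7],[44,2],[47,3],[48,6],[48,7],[49,6],[51,4],[52,6],[56,5],[57,6],[58,0],[60,2]]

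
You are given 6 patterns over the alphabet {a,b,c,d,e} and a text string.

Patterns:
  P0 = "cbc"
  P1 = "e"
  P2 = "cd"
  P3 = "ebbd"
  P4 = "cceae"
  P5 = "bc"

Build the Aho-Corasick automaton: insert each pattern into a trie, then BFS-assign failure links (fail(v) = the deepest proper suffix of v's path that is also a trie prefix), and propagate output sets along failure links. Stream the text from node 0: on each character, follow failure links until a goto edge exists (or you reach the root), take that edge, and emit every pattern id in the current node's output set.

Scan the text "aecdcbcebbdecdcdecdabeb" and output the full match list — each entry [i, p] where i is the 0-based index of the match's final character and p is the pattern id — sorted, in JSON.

Build:
Trie nodes:
  n0 'ε': b→13 c→1 e→4
  n1 'c': b→2 c→9 d→5
  n2 'cb': c→3
  n3 'cbc': ·  [P0 ends]
  n4 'e': b→6  [P1 ends]
  n5 'cd': ·  [P2 ends]
  n6 'eb': b→7
  n7 'ebb': d→8
  n8 'ebbd': ·  [P3 ends]
  n9 'cc': e→10
  n10 'cce': a→11
  n11 'ccea': e→12
  n12 'cceae': ·  [P4 ends]
  n13 'b': c→14
  n14 'bc': ·  [P5 ends]

Failure links (BFS by depth):
  n1('c'): parent n0 fail=0; on 'c' 0 → fail=0;  out ∅∪∅=∅
  n4('e'): parent n0 fail=0; on 'e' 0 → fail=0;  out {1}∪∅={1}
  n13('b'): parent n0 fail=0; on 'b' 0 → fail=0;  out ∅∪∅=∅
  n2('cb'): parent n1 fail=0; on 'b' 0 → fail=13;  out ∅∪∅=∅
  n5('cd'): parent n1 fail=0; on 'd' 0 → fail=0;  out {2}∪∅={2}
  n6('eb'): parent n4 fail=0; on 'b' 0 → fail=13;  out ∅∪∅=∅
  n9('cc'): parent n1 fail=0; on 'c' 0 → fail=1;  out ∅∪∅=∅
  n14('bc'): parent n13 fail=0; on 'c' 0 → fail=1;  out {5}∪∅={5}
  n3('cbc'): parent n2 fail=13; on 'c' 13 → fail=14;  out {0}∪{5}={0,5}
  n7('ebb'): parent n6 fail=13; on 'b' 13→0 → fail=13;  out ∅∪∅=∅
  n10('cce'): parent n9 fail=1; on 'e' 1→0 → fail=4;  out ∅∪{1}={1}
  n8('ebbd'): parent n7 fail=13; on 'd' 13→0 → fail=0;  out {3}∪∅={3}
  n11('ccea'): parent n10 fail=4; on 'a' 4→0 → fail=0;  out ∅∪∅=∅
  n12('cceae'): parent n11 fail=0; on 'e' 0 → fail=4;  out {4}∪{1}={1,4}

Run:
pos 0 'a': at 0
pos 1 'e': at 4  ** P1@[1:1]
pos 2 'c': at 1 (fail-walked)
pos 3 'd': at 5  ** P2@[2:3]
pos 4 'c': at 1 (fail-walked)
pos 5 'b': at 2
pos 6 'c': at 3  ** P0@[4:6],P5@[5:6]
pos 7 'e': at 4 (fail-walked)  ** P1@[7:7]
pos 8 'b': at 6
pos 9 'b': at 7
pos 10 'd': at 8  ** P3@[7:10]
pos 11 'e': at 4 (fail-walked)  ** P1@[11:11]
pos 12 'c': at 1 (fail-walked)
pos 13 'd': at 5  ** P2@[12:13]
pos 14 'c': at 1 (fail-walked)
pos 15 'd': at 5  ** P2@[14:15]
pos 16 'e': at 4 (fail-walked)  ** P1@[16:16]
pos 17 'c': at 1 (fail-walked)
pos 18 'd': at 5  ** P2@[17:18]
pos 19 'a': at 0 (fail-walked)
pos 20 'b': at 13
pos 21 'e': at 4 (fail-walked)  ** P1@[21:21]
pos 22 'b': at 6

All matches (sorted): [[1,1],[3,2],[6,0],[6,5],[7,1],[10,3],[11,1],[13,2],[15,2],[16,1],[18,2],[21,1]]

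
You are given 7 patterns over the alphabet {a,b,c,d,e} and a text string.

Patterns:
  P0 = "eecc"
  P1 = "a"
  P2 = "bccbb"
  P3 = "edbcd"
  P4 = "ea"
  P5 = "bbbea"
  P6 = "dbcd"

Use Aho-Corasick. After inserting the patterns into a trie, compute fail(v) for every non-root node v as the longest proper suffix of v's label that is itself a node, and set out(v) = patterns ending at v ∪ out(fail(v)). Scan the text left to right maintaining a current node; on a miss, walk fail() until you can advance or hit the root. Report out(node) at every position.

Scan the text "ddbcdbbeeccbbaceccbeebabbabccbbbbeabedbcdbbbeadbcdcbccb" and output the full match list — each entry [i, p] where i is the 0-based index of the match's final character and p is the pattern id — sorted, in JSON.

Build:
Trie (insert patterns):
  n0 'ε': a→5 b→6 d→20 e→1
  n1 'e': a→15 d→11 e→2
  n2 'ee': c→3
  n3 'eec': c→4
  n4 'eecc': ·  [P0 ends]
  n5 'a': ·  [P1 ends]
  n6 'b': b→16 c→7
  n7 'bc': c→8
  n8 'bcc': b→9
  n9 'bccb': b→10
  n10 'bccbb': ·  [P2 ends]
  n11 'ed': b→12
  n12 'edb': c→13
  n13 'edbc': d→14
  n14 'edbcd': ·  [P3 ends]
  n15 'ea': ·  [P4 ends]
  n16 'bb': b→17
  n17 'bbb': e→18
  n18 'bbbe': a→19
  n19 'bbbea': ·  [P5 ends]
  n20 'd': b→21
  n21 'db': c→22
  n22 'dbc': d→23
  n23 'dbcd': ·  [P6 ends]

Failure links (BFS by depth):
  fail(1) 'e': from fail(0)=0 chase 'e': 0 ⇒ 0;  out=∅∪out(0)=∅
  fail(5) 'a': from fail(0)=0 chase 'a': 0 ⇒ 0;  out={1}∪out(0)={1}
  fail(6) 'b': from fail(0)=0 chase 'b': 0 ⇒ 0;  out=∅∪out(0)=∅
  fail(20) 'd': from fail(0)=0 chase 'd': 0 ⇒ 0;  out=∅∪out(0)=∅
  fail(2) 'ee': from fail(1)=0 chase 'e': 0 ⇒ 1;  out=∅∪out(1)=∅
  fail(7) 'bc': from fail(6)=0 chase 'c': 0 ⇒ 0;  out=∅∪out(0)=∅
  fail(11) 'ed': from fail(1)=0 chase 'd': 0 ⇒ 20;  out=∅∪out(20)=∅
  fail(15) 'ea': from fail(1)=0 chase 'a': 0 ⇒ 5;  out={4}∪out(5)={1,4}
  fail(16) 'bb': from fail(6)=0 chase 'b': 0 ⇒ 6;  out=∅∪out(6)=∅
  fail(21) 'db': from fail(20)=0 chase 'b': 0 ⇒ 6;  out=∅∪out(6)=∅
  fail(3) 'eec': from fail(2)=1 chase 'c': 1→0 ⇒ 0;  out=∅∪out(0)=∅
  fail(8) 'bcc': from fail(7)=0 chase 'c': 0 ⇒ 0;  out=∅∪out(0)=∅
  fail(12) 'edb': from fail(11)=20 chase 'b': 20 ⇒ 21;  out=∅∪out(21)=∅
  fail(17) 'bbb': from fail(16)=6 chase 'b': 6 ⇒ 16;  out=∅∪out(16)=∅
  fail(22) 'dbc': from fail(21)=6 chase 'c': 6 ⇒ 7;  out=∅∪out(7)=∅
  fail(4) 'eecc': from fail(3)=0 chase 'c': 0 ⇒ 0;  out={0}∪out(0)={0}
  fail(9) 'bccb': from fail(8)=0 chase 'b': 0 ⇒ 6;  out=∅∪out(6)=∅
  fail(13) 'edbc': from fail(12)=21 chase 'c': 21 ⇒ 22;  out=∅∪out(22)=∅
  fail(18) 'bbbe': from fail(17)=16 chase 'e': 16→6→0 ⇒ 1;  out=∅∪out(1)=∅
  fail(23) 'dbcd': from fail(22)=7 chase 'd': 7→0 ⇒ 20;  out={6}∪out(20)={6}
  fail(10) 'bccbb': from fail(9)=6 chase 'b': 6 ⇒ 16;  out={2}∪out(16)={2}
  fail(14) 'edbcd': from fail(13)=22 chase 'd': 22 ⇒ 23;  out={3}∪out(23)={3,6}
  fail(19) 'bbbea': from fail(18)=1 chase 'a': 1 ⇒ 15;  out={5}∪out(15)={1,4,5}

Scan:
i=0 'd': node 0→20
i=1 'd': node 20→20 ·f
i=2 'b': node 20→21
i=3 'c': node 21→22
i=4 'd': node 22→23  → match P6@[1:4]
i=5 'b': node 23→21 ·f
i=6 'b': node 21→16 ·f
i=7 'e': node 16→1 ·f
i=8 'e': node 1→2
i=9 'c': node 2→3
i=10 'c': node 3→4  → match P0@[7:10]
i=11 'b': node 4→6 ·f
i=12 'b': node 6→16
i=13 'a': node 16→5 ·f  → match P1@[13:13]
i=14 'c': node 5→0 ·f
i=15 'e': node 0→1
i=16 'c': node 1→0 ·f
i=17 'c': node 0→0
i=18 'b': node 0→6
i=19 'e': node 6→1 ·f
i=20 'e': node 1→2
i=21 'b': node 2→6 ·f
i=22 'a': node 6→5 ·f  → match P1@[22:22]
i=23 'b': node 5→6 ·f
i=24 'b': node 6→16
i=25 'a': node 16→5 ·f  → match P1@[25:25]
i=26 'b': node 5→6 ·f
i=27 'c': node 6→7
i=28 'c': node 7→8
i=29 'b': node 8→9
i=30 'b': node 9→10  → match P2@[26:30]
i=31 'b': node 10→17 ·f
i=32 'b': node 17→17 ·f
i=33 'e': node 17→18
i=34 'a': node 18→19  → match P1@[34:34],P4@[33:34],P5@[30:34]
i=35 'b': node 19→6 ·f
i=36 'e': node 6→1 ·f
i=37 'd': node 1→11
i=38 'b': node 11→12
i=39 'c': node 12→13
i=40 'd': node 13→14  → match P3@[36:40],P6@[37:40]
i=41 'b': node 14→21 ·f
i=42 'b': node 21→16 ·f
i=43 'b': node 16→17
i=44 'e': node 17→18
i=45 'a': node 18→19  → match P1@[45:45],P4@[44:45],P5@[41:45]
i=46 'd': node 19→20 ·f
i=47 'b': node 20→21
i=48 'c': node 21→22
i=49 'd': node 22→23  → match P6@[46:49]
i=50 'c': node 23→0 ·f
i=51 'b': node 0→6
i=52 'c': node 6→7
i=53 'c': node 7→8
i=54 'b': node 8→9

Matches: [[4,6],[10,0],[13,1],[22,1],[25,1],[30,2],[34,1],[34,4],[34,5],[40,3],[40,6],[45,1],[45,4],[45,5],[49,6]]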